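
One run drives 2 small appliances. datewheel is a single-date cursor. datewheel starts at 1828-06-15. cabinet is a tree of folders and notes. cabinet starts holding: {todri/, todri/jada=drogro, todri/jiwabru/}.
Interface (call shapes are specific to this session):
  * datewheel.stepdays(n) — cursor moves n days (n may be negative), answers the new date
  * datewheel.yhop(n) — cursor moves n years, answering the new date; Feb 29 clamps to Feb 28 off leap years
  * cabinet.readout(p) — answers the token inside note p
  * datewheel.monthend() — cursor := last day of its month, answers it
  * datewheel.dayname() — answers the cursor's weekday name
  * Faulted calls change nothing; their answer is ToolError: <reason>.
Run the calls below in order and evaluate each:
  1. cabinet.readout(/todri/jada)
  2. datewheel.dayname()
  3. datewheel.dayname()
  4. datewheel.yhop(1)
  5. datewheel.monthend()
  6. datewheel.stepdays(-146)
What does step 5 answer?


[in] cabinet.readout p: /todri/jada
  drogro
[in] datewheel.dayname
  Sunday
[in] datewheel.dayname
  Sunday
[in] datewheel.yhop n: 1
  1829-06-15
[in] datewheel.monthend
  1829-06-30
[in] datewheel.stepdays n: -146
  1829-02-04

Answer: 1829-06-30


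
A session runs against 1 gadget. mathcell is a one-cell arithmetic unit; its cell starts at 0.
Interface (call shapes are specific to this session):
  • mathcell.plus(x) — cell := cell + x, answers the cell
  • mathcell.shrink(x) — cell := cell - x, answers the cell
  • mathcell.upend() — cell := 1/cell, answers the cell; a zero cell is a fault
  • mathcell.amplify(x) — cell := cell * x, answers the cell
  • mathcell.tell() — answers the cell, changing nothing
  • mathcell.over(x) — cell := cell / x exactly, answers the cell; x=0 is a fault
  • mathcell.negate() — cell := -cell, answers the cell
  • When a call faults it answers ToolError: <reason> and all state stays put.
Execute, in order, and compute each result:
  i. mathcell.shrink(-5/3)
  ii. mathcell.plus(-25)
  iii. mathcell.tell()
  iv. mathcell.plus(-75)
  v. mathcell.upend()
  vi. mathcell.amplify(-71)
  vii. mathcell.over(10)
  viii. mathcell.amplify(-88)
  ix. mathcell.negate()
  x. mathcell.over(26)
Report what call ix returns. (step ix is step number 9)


! shrink(x=-5/3) == 5/3
! plus(x=-25) == -70/3
! tell() == -70/3
! plus(x=-75) == -295/3
! upend() == -3/295
! amplify(x=-71) == 213/295
! over(x=10) == 213/2950
! amplify(x=-88) == -9372/1475
! negate() == 9372/1475
! over(x=26) == 4686/19175

Answer: 9372/1475


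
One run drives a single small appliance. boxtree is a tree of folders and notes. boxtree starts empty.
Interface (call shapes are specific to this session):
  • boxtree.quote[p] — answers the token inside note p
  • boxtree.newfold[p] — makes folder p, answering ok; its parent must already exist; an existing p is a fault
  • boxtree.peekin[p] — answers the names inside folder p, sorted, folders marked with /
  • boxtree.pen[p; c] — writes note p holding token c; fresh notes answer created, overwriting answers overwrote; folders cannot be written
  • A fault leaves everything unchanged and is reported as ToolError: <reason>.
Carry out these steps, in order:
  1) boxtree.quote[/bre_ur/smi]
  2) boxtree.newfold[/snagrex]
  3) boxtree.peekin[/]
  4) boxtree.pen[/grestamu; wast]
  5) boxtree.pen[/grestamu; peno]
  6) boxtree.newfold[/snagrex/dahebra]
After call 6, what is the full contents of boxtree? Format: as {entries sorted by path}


Answer: {grestamu=peno, snagrex/, snagrex/dahebra/}

Derivation:
-> quote(p='/bre_ur/smi')
<- ToolError: not found
-> newfold(p='/snagrex')
<- ok
-> peekin(p='/')
<- [snagrex/]
-> pen(p='/grestamu', c='wast')
<- created
-> pen(p='/grestamu', c='peno')
<- overwrote
-> newfold(p='/snagrex/dahebra')
<- ok


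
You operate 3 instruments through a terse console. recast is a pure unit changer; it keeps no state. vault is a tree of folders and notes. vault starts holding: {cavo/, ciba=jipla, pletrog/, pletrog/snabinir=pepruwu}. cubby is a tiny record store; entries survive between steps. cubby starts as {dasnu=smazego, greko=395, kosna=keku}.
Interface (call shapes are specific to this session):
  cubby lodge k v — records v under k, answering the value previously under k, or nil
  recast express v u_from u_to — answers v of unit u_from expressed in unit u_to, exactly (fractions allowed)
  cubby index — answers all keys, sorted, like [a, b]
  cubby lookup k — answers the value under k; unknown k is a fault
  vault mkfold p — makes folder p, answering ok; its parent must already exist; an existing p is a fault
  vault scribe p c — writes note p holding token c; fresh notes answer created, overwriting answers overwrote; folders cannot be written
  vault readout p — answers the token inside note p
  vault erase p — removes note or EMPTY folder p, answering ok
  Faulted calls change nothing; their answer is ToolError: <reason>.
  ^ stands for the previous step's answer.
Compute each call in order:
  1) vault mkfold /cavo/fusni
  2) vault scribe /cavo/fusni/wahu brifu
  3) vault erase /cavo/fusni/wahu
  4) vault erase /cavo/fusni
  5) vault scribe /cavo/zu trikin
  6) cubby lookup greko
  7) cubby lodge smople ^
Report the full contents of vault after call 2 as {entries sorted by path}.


! 1. vault mkfold(p='/cavo/fusni') -> ok
! 2. vault scribe(p='/cavo/fusni/wahu', c='brifu') -> created
! 3. vault erase(p='/cavo/fusni/wahu') -> ok
! 4. vault erase(p='/cavo/fusni') -> ok
! 5. vault scribe(p='/cavo/zu', c='trikin') -> created
! 6. cubby lookup(k='greko') -> 395
! 7. cubby lodge(k='smople', v='^') -> nil

Answer: {cavo/, cavo/fusni/, cavo/fusni/wahu=brifu, ciba=jipla, pletrog/, pletrog/snabinir=pepruwu}


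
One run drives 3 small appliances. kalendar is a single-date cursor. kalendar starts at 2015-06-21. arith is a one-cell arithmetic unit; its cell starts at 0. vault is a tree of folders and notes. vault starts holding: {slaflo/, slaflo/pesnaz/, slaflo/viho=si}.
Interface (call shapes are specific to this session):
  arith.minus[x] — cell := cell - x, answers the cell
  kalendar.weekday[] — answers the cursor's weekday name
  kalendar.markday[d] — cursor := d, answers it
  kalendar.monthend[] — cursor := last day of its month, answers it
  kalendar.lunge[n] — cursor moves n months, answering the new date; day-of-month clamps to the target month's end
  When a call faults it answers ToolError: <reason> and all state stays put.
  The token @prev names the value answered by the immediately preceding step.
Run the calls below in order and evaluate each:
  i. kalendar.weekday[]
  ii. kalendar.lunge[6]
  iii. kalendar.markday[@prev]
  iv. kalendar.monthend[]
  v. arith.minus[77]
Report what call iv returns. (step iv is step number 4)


Next I call kalendar.weekday(), and see Sunday.
Then kalendar.lunge with n: 6, giving 2015-12-21.
I run kalendar.markday with d: @prev, giving 2015-12-21.
Then kalendar.monthend(), — result: 2015-12-31.
Next I call arith.minus with x: 77, yielding -77.

Answer: 2015-12-31


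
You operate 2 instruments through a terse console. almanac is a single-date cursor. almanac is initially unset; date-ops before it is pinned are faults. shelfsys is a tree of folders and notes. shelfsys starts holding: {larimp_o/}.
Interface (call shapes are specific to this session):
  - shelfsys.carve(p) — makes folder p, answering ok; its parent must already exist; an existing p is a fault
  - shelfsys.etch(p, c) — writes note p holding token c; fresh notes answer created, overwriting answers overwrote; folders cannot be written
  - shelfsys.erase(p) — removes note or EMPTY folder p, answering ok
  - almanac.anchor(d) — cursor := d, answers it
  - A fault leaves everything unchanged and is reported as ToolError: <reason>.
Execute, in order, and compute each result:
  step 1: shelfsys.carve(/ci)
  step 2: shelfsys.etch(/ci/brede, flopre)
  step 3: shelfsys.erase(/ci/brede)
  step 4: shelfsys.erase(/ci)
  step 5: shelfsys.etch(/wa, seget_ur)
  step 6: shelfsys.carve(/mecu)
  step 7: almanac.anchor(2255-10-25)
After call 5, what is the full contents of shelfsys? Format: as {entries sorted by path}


>>> shelfsys.carve /ci
:: ok
>>> shelfsys.etch /ci/brede flopre
:: created
>>> shelfsys.erase /ci/brede
:: ok
>>> shelfsys.erase /ci
:: ok
>>> shelfsys.etch /wa seget_ur
:: created
>>> shelfsys.carve /mecu
:: ok
>>> almanac.anchor 2255-10-25
:: 2255-10-25

Answer: {larimp_o/, wa=seget_ur}


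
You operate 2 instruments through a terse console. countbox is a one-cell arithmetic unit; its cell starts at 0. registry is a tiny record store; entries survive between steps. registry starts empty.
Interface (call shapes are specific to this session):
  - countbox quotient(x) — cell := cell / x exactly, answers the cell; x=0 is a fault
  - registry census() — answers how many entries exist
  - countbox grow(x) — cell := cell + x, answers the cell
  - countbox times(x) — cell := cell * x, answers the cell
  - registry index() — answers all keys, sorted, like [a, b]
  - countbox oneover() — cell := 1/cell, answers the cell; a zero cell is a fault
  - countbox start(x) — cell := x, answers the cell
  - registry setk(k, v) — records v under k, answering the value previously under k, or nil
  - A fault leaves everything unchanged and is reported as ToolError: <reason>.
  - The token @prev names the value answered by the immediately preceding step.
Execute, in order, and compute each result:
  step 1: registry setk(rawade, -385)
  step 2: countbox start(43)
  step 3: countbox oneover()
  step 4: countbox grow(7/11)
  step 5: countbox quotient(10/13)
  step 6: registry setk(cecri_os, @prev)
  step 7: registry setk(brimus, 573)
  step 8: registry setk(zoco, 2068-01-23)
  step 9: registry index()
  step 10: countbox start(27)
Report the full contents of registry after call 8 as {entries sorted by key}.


Answer: {brimus=573, cecri_os=2028/2365, rawade=-385, zoco=2068-01-23}

Derivation:
>>> registry setk k='rawade' v='-385'
= nil
>>> countbox start x='43'
= 43
>>> countbox oneover
= 1/43
>>> countbox grow x='7/11'
= 312/473
>>> countbox quotient x='10/13'
= 2028/2365
>>> registry setk k='cecri_os' v='@prev'
= nil
>>> registry setk k='brimus' v='573'
= nil
>>> registry setk k='zoco' v='2068-01-23'
= nil
>>> registry index
= [brimus, cecri_os, rawade, zoco]
>>> countbox start x='27'
= 27


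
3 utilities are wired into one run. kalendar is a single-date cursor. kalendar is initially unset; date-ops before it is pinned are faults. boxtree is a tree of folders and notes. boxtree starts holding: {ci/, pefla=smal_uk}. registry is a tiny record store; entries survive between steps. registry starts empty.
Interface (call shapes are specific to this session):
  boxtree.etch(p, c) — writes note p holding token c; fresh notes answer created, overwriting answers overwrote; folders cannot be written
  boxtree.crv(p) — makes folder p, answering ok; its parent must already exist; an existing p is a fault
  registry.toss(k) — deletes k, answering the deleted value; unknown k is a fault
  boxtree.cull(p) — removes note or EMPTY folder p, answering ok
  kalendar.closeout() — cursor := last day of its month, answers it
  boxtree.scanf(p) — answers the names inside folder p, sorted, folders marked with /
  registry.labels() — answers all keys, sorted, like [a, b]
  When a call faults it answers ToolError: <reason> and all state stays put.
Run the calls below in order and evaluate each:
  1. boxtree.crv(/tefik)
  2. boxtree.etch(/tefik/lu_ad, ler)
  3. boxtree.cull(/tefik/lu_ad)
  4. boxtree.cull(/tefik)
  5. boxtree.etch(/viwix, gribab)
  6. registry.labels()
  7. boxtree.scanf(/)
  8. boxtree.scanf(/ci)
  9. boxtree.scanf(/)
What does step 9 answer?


-> boxtree.crv(p='/tefik')
<- ok
-> boxtree.etch(p='/tefik/lu_ad', c='ler')
<- created
-> boxtree.cull(p='/tefik/lu_ad')
<- ok
-> boxtree.cull(p='/tefik')
<- ok
-> boxtree.etch(p='/viwix', c='gribab')
<- created
-> registry.labels()
<- []
-> boxtree.scanf(p='/')
<- [ci/, pefla, viwix]
-> boxtree.scanf(p='/ci')
<- []
-> boxtree.scanf(p='/')
<- [ci/, pefla, viwix]

Answer: [ci/, pefla, viwix]


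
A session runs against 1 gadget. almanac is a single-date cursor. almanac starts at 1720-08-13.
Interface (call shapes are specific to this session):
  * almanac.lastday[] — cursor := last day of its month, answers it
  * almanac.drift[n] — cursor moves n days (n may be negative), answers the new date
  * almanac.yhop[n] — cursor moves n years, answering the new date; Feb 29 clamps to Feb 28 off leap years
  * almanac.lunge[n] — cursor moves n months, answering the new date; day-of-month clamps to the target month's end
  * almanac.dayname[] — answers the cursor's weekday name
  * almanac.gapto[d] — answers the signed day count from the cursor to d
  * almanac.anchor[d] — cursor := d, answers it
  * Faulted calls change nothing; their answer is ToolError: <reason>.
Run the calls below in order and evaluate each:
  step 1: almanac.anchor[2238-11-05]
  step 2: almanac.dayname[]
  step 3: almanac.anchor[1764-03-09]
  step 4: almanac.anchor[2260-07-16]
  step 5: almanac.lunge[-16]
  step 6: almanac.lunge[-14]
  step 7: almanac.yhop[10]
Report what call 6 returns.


Answer: 2258-01-16

Derivation:
Act: anchor[d: 2238-11-05]
Obs: 2238-11-05
Act: dayname[]
Obs: Monday
Act: anchor[d: 1764-03-09]
Obs: 1764-03-09
Act: anchor[d: 2260-07-16]
Obs: 2260-07-16
Act: lunge[n: -16]
Obs: 2259-03-16
Act: lunge[n: -14]
Obs: 2258-01-16
Act: yhop[n: 10]
Obs: 2268-01-16


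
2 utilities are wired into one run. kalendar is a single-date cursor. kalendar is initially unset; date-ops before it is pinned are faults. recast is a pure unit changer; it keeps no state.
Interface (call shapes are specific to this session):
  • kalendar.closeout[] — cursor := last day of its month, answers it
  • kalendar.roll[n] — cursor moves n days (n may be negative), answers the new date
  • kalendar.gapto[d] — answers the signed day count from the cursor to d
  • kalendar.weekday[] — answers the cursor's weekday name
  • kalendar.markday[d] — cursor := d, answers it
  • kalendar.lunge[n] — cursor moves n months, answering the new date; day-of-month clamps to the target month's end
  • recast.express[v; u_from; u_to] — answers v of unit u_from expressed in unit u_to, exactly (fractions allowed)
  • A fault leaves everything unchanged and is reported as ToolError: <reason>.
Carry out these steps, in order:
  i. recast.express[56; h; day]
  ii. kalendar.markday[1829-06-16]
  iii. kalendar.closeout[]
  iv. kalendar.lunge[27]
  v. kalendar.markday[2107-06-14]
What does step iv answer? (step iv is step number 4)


> express v='56' u_from='h' u_to='day'
[out] 7/3
> markday d='1829-06-16'
[out] 1829-06-16
> closeout
[out] 1829-06-30
> lunge n='27'
[out] 1831-09-30
> markday d='2107-06-14'
[out] 2107-06-14

Answer: 1831-09-30


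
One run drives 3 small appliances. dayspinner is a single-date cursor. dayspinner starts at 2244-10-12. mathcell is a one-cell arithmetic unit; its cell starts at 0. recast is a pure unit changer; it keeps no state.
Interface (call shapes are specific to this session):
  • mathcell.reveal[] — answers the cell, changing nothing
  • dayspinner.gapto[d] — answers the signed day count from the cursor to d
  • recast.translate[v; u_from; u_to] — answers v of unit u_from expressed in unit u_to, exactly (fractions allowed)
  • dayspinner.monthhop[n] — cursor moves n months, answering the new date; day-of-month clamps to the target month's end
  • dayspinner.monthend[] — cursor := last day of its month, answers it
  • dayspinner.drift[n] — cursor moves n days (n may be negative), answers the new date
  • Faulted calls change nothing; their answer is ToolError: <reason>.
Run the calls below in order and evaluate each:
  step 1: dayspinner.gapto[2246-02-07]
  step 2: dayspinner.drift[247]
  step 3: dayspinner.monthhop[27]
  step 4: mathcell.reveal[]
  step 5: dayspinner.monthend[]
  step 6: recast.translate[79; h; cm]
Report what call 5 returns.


Answer: 2247-09-30

Derivation:
I try dayspinner.gapto passing d→2246-02-07, giving 483.
Calling dayspinner.drift passing n→247: 2245-06-16.
Invoking dayspinner.monthhop passing n→27, and get 2247-09-16.
Using mathcell.reveal(), — result: 0.
I call dayspinner.monthend(), and get 2247-09-30.
I use recast.translate passing v→79, u_from→h, u_to→cm, — result: ToolError: incompatible units.


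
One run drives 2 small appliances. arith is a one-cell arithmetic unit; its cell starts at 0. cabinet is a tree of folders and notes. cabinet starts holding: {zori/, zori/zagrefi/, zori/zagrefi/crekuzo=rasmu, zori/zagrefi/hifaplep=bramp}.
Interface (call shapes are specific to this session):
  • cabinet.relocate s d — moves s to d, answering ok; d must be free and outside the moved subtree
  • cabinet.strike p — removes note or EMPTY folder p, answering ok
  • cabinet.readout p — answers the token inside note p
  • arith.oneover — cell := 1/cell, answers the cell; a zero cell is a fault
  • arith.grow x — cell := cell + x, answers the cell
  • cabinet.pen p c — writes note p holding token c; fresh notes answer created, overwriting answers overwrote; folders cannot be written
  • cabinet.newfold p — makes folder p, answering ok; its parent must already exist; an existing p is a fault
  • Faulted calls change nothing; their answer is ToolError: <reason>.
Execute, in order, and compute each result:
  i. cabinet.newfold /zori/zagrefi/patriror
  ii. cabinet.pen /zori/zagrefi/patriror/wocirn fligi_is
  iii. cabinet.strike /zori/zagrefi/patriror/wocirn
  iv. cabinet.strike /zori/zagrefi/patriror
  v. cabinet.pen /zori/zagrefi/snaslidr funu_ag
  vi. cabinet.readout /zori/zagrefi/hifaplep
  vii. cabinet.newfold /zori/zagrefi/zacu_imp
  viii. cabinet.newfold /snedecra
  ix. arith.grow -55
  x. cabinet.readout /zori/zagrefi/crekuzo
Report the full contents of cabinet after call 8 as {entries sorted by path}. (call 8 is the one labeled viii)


Answer: {snedecra/, zori/, zori/zagrefi/, zori/zagrefi/crekuzo=rasmu, zori/zagrefi/hifaplep=bramp, zori/zagrefi/snaslidr=funu_ag, zori/zagrefi/zacu_imp/}

Derivation:
·→ cabinet.newfold(p=/zori/zagrefi/patriror)
·← ok
·→ cabinet.pen(p=/zori/zagrefi/patriror/wocirn, c=fligi_is)
·← created
·→ cabinet.strike(p=/zori/zagrefi/patriror/wocirn)
·← ok
·→ cabinet.strike(p=/zori/zagrefi/patriror)
·← ok
·→ cabinet.pen(p=/zori/zagrefi/snaslidr, c=funu_ag)
·← created
·→ cabinet.readout(p=/zori/zagrefi/hifaplep)
·← bramp
·→ cabinet.newfold(p=/zori/zagrefi/zacu_imp)
·← ok
·→ cabinet.newfold(p=/snedecra)
·← ok
·→ arith.grow(x=-55)
·← -55
·→ cabinet.readout(p=/zori/zagrefi/crekuzo)
·← rasmu


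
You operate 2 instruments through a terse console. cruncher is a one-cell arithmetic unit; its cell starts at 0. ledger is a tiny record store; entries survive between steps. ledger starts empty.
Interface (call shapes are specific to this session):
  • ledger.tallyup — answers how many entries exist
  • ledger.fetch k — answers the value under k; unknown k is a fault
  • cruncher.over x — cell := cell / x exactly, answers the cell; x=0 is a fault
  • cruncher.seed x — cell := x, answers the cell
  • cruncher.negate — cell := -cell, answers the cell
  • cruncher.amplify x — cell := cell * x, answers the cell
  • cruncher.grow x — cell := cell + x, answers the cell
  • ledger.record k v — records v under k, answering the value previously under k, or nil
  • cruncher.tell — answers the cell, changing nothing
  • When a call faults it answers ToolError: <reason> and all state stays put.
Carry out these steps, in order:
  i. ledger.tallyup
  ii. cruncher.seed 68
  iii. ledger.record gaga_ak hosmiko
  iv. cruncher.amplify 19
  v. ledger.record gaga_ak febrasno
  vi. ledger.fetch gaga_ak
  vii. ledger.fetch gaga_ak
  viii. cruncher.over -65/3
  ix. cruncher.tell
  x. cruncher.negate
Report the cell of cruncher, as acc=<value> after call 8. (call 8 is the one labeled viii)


Answer: acc=-3876/65

Derivation:
-> tallyup()
<- 0
-> seed(x: 68)
<- 68
-> record(k: gaga_ak, v: hosmiko)
<- nil
-> amplify(x: 19)
<- 1292
-> record(k: gaga_ak, v: febrasno)
<- hosmiko
-> fetch(k: gaga_ak)
<- febrasno
-> fetch(k: gaga_ak)
<- febrasno
-> over(x: -65/3)
<- -3876/65
-> tell()
<- -3876/65
-> negate()
<- 3876/65


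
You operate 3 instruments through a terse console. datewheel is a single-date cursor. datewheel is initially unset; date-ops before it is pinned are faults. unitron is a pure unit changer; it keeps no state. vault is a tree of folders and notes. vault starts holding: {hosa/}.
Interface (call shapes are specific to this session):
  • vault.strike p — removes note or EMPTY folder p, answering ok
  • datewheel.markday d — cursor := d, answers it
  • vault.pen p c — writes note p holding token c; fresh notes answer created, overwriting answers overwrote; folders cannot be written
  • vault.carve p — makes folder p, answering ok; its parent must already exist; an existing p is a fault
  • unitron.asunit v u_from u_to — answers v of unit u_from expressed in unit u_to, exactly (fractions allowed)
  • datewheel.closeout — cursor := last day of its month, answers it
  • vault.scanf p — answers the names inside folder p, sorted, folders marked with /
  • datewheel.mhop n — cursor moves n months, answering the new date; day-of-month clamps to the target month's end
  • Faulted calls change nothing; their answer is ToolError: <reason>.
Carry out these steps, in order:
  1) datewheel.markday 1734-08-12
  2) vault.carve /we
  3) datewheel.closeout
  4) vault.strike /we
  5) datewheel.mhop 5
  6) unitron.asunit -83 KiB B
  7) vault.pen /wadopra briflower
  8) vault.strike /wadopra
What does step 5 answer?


// datewheel.markday(1734-08-12) == 1734-08-12
// vault.carve(/we) == ok
// datewheel.closeout() == 1734-08-31
// vault.strike(/we) == ok
// datewheel.mhop(5) == 1735-01-31
// unitron.asunit(-83, KiB, B) == -84992
// vault.pen(/wadopra, briflower) == created
// vault.strike(/wadopra) == ok

Answer: 1735-01-31


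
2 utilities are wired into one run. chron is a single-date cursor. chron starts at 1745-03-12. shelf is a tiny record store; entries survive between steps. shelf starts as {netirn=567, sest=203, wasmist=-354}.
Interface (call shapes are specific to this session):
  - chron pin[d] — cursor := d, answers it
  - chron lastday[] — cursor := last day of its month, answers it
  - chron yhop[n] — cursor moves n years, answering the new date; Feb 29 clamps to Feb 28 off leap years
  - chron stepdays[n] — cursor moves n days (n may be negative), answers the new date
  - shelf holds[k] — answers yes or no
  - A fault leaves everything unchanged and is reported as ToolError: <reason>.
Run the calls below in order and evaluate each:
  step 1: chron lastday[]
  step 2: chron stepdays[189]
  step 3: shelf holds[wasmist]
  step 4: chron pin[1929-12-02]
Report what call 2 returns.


>> chron lastday()
<< 1745-03-31
>> chron stepdays(n='189')
<< 1745-10-06
>> shelf holds(k='wasmist')
<< yes
>> chron pin(d='1929-12-02')
<< 1929-12-02

Answer: 1745-10-06


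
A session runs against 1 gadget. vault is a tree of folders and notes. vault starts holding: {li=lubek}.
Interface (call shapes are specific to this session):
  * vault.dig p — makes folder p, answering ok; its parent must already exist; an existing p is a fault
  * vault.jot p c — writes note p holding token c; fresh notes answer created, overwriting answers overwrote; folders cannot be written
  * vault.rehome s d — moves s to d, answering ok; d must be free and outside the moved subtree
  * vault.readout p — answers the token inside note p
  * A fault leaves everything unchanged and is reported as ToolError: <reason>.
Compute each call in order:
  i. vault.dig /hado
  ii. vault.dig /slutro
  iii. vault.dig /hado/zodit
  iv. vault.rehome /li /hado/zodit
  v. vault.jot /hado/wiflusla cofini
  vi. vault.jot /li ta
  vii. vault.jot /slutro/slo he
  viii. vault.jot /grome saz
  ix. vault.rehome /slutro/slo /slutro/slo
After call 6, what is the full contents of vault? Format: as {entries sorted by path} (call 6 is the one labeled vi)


~$ dig p=/hado
  ok
~$ dig p=/slutro
  ok
~$ dig p=/hado/zodit
  ok
~$ rehome s=/li d=/hado/zodit
  ToolError: exists
~$ jot p=/hado/wiflusla c=cofini
  created
~$ jot p=/li c=ta
  overwrote
~$ jot p=/slutro/slo c=he
  created
~$ jot p=/grome c=saz
  created
~$ rehome s=/slutro/slo d=/slutro/slo
  ToolError: exists

Answer: {hado/, hado/wiflusla=cofini, hado/zodit/, li=ta, slutro/}


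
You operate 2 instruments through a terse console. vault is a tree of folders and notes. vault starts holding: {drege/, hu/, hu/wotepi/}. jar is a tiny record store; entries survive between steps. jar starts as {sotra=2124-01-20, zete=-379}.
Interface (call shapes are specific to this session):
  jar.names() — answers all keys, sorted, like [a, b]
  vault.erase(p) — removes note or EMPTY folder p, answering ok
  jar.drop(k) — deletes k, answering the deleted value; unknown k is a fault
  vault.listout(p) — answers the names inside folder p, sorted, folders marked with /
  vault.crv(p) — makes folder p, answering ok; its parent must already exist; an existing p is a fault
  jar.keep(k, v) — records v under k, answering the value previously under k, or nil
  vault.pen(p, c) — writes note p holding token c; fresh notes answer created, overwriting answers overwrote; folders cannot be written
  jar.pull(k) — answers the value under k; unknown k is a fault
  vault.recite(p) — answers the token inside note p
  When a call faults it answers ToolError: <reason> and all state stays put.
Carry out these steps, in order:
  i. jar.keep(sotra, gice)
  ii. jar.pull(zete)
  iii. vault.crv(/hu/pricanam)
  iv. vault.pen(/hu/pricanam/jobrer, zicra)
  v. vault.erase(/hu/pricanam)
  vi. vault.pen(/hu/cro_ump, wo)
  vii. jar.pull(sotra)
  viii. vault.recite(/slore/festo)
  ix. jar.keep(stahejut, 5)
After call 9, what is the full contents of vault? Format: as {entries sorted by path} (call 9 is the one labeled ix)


>>> keep k: sotra v: gice
  2124-01-20
>>> pull k: zete
  -379
>>> crv p: /hu/pricanam
  ok
>>> pen p: /hu/pricanam/jobrer c: zicra
  created
>>> erase p: /hu/pricanam
  ToolError: not empty
>>> pen p: /hu/cro_ump c: wo
  created
>>> pull k: sotra
  gice
>>> recite p: /slore/festo
  ToolError: not found
>>> keep k: stahejut v: 5
  nil

Answer: {drege/, hu/, hu/cro_ump=wo, hu/pricanam/, hu/pricanam/jobrer=zicra, hu/wotepi/}


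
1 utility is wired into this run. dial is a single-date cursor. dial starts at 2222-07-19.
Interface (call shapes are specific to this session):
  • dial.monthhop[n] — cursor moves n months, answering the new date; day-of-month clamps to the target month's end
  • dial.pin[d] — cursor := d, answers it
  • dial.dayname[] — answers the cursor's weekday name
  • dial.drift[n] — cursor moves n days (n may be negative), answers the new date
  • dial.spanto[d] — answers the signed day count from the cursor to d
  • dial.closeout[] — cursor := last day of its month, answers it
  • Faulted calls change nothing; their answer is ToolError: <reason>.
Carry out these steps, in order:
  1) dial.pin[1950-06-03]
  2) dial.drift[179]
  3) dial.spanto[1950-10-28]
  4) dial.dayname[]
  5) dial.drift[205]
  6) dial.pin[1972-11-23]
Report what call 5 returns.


Answer: 1951-06-22

Derivation:
;; 1. dial.pin(d→1950-06-03) -> 1950-06-03
;; 2. dial.drift(n→179) -> 1950-11-29
;; 3. dial.spanto(d→1950-10-28) -> -32
;; 4. dial.dayname() -> Wednesday
;; 5. dial.drift(n→205) -> 1951-06-22
;; 6. dial.pin(d→1972-11-23) -> 1972-11-23


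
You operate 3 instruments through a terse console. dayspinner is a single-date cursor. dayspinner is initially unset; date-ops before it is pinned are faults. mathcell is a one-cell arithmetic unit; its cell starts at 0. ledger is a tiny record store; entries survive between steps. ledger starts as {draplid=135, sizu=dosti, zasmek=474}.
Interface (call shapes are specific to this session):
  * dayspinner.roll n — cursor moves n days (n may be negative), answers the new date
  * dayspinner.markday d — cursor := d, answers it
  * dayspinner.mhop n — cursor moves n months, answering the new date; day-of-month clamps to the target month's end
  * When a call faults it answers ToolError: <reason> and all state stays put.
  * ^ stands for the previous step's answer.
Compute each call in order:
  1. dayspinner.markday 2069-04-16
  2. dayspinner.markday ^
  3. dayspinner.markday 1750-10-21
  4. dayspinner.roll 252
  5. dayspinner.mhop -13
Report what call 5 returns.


Answer: 1750-05-30

Derivation:
~$ markday d='2069-04-16'
  2069-04-16
~$ markday d='^'
  2069-04-16
~$ markday d='1750-10-21'
  1750-10-21
~$ roll n='252'
  1751-06-30
~$ mhop n='-13'
  1750-05-30


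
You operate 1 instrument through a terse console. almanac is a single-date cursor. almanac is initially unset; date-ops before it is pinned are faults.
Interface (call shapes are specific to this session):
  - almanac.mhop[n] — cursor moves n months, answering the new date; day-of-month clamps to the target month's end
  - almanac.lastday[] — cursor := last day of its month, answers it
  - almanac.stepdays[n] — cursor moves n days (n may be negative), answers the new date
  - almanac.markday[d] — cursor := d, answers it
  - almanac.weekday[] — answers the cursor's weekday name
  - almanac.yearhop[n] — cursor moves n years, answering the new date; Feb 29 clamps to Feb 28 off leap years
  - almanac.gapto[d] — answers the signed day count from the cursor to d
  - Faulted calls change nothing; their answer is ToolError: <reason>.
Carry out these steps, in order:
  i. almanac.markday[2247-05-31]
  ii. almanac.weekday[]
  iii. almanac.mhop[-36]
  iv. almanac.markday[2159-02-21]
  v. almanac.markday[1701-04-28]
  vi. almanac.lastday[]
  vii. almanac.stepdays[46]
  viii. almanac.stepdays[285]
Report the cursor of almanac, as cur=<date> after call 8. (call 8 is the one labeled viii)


Answer: cur=1702-03-27

Derivation:
I run almanac.markday on d→2247-05-31, and see 2247-05-31.
Invoking almanac.weekday(): Monday.
I call almanac.mhop on n→-36, yielding 2244-05-31.
I run almanac.markday on d→2159-02-21, and see 2159-02-21.
Invoking almanac.markday on d→1701-04-28: 1701-04-28.
I invoke almanac.lastday(), and observe 1701-04-30.
Next I call almanac.stepdays on n→46, and observe 1701-06-15.
Calling almanac.stepdays on n→285, giving 1702-03-27.


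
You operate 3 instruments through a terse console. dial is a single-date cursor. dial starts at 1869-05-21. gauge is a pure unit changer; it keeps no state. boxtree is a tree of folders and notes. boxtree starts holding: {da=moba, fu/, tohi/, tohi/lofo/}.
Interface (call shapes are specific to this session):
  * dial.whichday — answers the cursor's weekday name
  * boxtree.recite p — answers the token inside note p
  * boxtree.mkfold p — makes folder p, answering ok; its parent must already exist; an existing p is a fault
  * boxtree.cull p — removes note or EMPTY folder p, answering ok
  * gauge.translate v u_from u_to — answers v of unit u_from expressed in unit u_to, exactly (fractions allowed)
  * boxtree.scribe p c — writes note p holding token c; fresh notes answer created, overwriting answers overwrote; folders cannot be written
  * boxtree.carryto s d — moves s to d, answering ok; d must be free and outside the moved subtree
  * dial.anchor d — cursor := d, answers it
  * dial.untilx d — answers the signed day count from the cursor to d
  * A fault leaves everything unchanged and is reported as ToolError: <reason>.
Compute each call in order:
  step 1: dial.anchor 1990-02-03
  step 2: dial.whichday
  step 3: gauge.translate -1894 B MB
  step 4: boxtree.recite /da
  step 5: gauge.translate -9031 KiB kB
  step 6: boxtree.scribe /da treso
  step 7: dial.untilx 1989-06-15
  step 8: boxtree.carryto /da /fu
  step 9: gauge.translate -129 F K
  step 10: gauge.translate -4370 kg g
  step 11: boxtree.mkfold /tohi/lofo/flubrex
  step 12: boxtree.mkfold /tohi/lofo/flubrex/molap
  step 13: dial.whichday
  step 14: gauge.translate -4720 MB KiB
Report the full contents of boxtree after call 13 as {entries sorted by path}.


→ dial.anchor(d=1990-02-03)
← 1990-02-03
→ dial.whichday()
← Saturday
→ gauge.translate(v=-1894, u_from=B, u_to=MB)
← -947/500000
→ boxtree.recite(p=/da)
← moba
→ gauge.translate(v=-9031, u_from=KiB, u_to=kB)
← -1155968/125
→ boxtree.scribe(p=/da, c=treso)
← overwrote
→ dial.untilx(d=1989-06-15)
← -233
→ boxtree.carryto(s=/da, d=/fu)
← ToolError: exists
→ gauge.translate(v=-129, u_from=F, u_to=K)
← 33067/180
→ gauge.translate(v=-4370, u_from=kg, u_to=g)
← -4370000
→ boxtree.mkfold(p=/tohi/lofo/flubrex)
← ok
→ boxtree.mkfold(p=/tohi/lofo/flubrex/molap)
← ok
→ dial.whichday()
← Saturday
→ gauge.translate(v=-4720, u_from=MB, u_to=KiB)
← -4609375

Answer: {da=treso, fu/, tohi/, tohi/lofo/, tohi/lofo/flubrex/, tohi/lofo/flubrex/molap/}


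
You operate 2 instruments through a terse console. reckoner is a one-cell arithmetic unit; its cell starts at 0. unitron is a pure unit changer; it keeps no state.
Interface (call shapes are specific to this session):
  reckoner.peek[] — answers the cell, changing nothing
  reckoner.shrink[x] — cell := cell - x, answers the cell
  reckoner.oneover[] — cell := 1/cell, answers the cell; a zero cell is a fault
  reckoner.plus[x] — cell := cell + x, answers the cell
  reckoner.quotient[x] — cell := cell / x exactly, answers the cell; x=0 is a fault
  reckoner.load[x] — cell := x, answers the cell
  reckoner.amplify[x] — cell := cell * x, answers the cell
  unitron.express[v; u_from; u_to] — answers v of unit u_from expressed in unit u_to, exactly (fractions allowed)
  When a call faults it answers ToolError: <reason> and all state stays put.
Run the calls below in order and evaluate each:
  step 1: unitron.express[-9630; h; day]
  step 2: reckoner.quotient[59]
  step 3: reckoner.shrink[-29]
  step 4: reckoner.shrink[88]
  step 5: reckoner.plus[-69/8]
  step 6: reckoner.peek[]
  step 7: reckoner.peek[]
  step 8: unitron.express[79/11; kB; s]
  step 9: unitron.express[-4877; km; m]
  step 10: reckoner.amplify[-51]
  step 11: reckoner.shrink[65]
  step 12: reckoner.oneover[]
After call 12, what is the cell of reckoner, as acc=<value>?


Now I run unitron.express(v=-9630, u_from=h, u_to=day), and see -1605/4.
I try reckoner.quotient(x=59): 0.
Using reckoner.shrink(x=-29), and get 29.
I try reckoner.shrink(x=88), and observe -59.
I use reckoner.plus(x=-69/8), which returns -541/8.
Using reckoner.peek, and see -541/8.
Then reckoner.peek, giving -541/8.
Now I run unitron.express(v=79/11, u_from=kB, u_to=s): ToolError: incompatible units.
Calling unitron.express(v=-4877, u_from=km, u_to=m), and observe -4877000.
Calling reckoner.amplify(x=-51), which returns 27591/8.
I use reckoner.shrink(x=65): 27071/8.
Using reckoner.oneover, yielding 8/27071.

Answer: acc=8/27071


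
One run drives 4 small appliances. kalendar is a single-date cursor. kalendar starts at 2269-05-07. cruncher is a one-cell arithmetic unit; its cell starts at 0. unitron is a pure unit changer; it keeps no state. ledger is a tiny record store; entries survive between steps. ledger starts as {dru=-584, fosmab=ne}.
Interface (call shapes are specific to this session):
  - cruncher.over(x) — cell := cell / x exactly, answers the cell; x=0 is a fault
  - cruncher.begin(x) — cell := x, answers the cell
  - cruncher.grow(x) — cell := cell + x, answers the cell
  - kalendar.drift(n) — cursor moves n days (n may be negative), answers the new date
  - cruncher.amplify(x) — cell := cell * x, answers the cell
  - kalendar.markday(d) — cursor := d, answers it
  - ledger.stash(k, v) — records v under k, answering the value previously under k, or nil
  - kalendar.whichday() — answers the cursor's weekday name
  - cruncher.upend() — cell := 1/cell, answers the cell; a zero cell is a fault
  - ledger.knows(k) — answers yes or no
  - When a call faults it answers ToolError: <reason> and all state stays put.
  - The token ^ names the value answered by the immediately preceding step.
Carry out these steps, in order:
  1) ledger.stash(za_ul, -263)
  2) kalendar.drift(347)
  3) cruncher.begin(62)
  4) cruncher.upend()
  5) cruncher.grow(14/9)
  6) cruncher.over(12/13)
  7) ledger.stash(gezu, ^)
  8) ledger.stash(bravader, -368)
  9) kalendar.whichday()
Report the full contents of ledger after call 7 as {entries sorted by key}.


Answer: {dru=-584, fosmab=ne, gezu=11401/6696, za_ul=-263}

Derivation:
% stash k: za_ul v: -263
:: nil
% drift n: 347
:: 2270-04-19
% begin x: 62
:: 62
% upend
:: 1/62
% grow x: 14/9
:: 877/558
% over x: 12/13
:: 11401/6696
% stash k: gezu v: ^
:: nil
% stash k: bravader v: -368
:: nil
% whichday
:: Tuesday


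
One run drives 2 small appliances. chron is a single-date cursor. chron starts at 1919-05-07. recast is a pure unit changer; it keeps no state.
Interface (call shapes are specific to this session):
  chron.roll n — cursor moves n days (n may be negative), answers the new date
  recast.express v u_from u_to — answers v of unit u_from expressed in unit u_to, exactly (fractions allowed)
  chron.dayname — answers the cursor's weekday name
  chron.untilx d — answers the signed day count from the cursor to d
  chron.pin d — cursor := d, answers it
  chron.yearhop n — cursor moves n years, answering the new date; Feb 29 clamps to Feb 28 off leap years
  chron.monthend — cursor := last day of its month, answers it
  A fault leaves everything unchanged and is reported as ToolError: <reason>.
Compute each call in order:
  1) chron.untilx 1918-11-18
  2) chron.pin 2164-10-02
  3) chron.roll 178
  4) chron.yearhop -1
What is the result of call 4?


Answer: 2164-03-29

Derivation:
# chron.untilx(1918-11-18) == -170
# chron.pin(2164-10-02) == 2164-10-02
# chron.roll(178) == 2165-03-29
# chron.yearhop(-1) == 2164-03-29


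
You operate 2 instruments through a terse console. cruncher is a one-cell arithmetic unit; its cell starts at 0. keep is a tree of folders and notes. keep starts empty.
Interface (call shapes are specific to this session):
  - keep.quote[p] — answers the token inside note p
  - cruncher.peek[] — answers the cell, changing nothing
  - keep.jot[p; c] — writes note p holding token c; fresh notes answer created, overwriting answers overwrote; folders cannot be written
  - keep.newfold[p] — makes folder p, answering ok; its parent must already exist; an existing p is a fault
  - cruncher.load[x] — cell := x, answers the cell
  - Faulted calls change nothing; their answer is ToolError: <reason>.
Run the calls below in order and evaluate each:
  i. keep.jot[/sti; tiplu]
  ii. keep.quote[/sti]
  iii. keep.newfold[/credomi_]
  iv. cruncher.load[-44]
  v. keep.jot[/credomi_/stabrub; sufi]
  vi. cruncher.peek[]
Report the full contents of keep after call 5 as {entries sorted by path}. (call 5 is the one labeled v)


$ jot /sti tiplu
[out] created
$ quote /sti
[out] tiplu
$ newfold /credomi_
[out] ok
$ load -44
[out] -44
$ jot /credomi_/stabrub sufi
[out] created
$ peek
[out] -44

Answer: {credomi_/, credomi_/stabrub=sufi, sti=tiplu}


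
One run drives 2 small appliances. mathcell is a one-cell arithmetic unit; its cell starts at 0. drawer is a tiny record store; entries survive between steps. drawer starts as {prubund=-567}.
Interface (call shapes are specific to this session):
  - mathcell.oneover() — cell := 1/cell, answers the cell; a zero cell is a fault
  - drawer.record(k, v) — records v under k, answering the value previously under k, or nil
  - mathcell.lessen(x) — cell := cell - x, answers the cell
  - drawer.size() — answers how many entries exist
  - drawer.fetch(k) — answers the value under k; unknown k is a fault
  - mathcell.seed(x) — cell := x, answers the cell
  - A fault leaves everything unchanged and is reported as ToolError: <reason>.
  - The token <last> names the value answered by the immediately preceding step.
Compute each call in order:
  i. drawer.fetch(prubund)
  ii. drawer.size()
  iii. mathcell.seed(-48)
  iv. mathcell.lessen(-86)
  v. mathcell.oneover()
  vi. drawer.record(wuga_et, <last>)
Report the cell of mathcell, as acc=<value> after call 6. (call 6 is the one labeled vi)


% 1. drawer.fetch(k→prubund) -> -567
% 2. drawer.size() -> 1
% 3. mathcell.seed(x→-48) -> -48
% 4. mathcell.lessen(x→-86) -> 38
% 5. mathcell.oneover() -> 1/38
% 6. drawer.record(k→wuga_et, v→<last>) -> nil

Answer: acc=1/38
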